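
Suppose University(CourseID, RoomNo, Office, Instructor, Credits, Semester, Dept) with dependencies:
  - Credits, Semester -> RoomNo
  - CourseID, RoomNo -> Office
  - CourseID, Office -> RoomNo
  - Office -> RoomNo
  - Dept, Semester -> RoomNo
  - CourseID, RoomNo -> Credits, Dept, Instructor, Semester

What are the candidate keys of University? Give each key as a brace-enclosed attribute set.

{CourseID} never appears on the right of any FD, so every key must include it.
Closure of {CourseID, Office} is {CourseID, Credits, Dept, Instructor, Office, RoomNo, Semester}, the whole schema; {CourseID, Office} is a candidate key.
Closure of {CourseID, RoomNo} is {CourseID, Credits, Dept, Instructor, Office, RoomNo, Semester}, the whole schema; {CourseID, RoomNo} is a candidate key.
Closure of {CourseID, Credits, Semester} is {CourseID, Credits, Dept, Instructor, Office, RoomNo, Semester}, the whole schema; {CourseID, Credits, Semester} is a candidate key.
Closure of {CourseID, Dept, Semester} is {CourseID, Credits, Dept, Instructor, Office, RoomNo, Semester}, the whole schema; {CourseID, Dept, Semester} is a candidate key.
Any other superkey properly contains one of these, so there are no further candidate keys.

{CourseID, Credits, Semester}, {CourseID, Dept, Semester}, {CourseID, Office}, {CourseID, RoomNo}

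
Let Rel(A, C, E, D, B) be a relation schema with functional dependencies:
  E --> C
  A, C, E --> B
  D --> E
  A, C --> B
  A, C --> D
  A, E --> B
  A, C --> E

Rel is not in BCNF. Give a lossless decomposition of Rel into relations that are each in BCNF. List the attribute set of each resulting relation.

Candidate keys of the original relation: {A, C}, {A, D}, {A, E}.
In {A, B, C, D, E}, {E} is not a superkey ({E}⁺ restricted to this set is {C, E}), so split on E --> C into {C, E} and {A, B, D, E}.
{C, E} is in BCNF.
In {A, B, D, E}, {D} is not a superkey ({D}⁺ restricted to this set is {D, E}), so split on D --> E into {D, E} and {A, B, D}.
{D, E} is in BCNF.
{A, B, D} is in BCNF.

{A, B, D}; {C, E}; {D, E}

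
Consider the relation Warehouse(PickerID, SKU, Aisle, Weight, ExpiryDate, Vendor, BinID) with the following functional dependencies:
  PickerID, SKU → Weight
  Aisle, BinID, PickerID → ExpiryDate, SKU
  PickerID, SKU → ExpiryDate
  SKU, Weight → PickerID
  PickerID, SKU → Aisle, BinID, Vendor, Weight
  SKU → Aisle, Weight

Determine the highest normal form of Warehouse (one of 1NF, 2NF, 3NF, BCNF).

BCNF

Candidate keys: {Aisle, BinID, PickerID}, {SKU}. Prime attributes: {Aisle, BinID, PickerID, SKU}.
The left-hand side of every FD is a superkey, so BCNF is satisfied.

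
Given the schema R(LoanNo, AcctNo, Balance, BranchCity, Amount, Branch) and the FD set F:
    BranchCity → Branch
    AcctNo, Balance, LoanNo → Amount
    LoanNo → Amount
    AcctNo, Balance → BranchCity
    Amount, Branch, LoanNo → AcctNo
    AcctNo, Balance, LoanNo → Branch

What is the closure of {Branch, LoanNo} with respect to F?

Start with {Branch, LoanNo}.
LoanNo → Amount applies; add {Amount} → now {Amount, Branch, LoanNo}.
Amount, Branch, LoanNo → AcctNo applies; add {AcctNo} → now {AcctNo, Amount, Branch, LoanNo}.
No further FD applies.

{AcctNo, Amount, Branch, LoanNo}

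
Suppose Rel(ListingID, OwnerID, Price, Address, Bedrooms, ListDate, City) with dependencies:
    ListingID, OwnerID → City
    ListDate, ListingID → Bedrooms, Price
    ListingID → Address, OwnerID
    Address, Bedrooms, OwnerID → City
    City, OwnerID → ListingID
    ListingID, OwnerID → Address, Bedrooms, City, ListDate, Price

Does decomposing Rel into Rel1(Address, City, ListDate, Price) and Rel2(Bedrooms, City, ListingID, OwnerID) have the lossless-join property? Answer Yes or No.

Common attributes: {City}; their closure is {City}.
Rel1 ⊄ {City} and Rel2 ⊄ {City}, so the split is lossy.

No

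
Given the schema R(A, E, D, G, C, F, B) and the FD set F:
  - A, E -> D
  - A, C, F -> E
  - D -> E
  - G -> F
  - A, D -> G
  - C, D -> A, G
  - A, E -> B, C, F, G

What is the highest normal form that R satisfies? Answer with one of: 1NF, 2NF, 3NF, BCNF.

Candidate keys: {A, C, F}, {A, C, G}, {A, D}, {A, E}, {C, D}. Prime attributes: {A, C, D, E, F, G}.
D -> E breaks BCNF: {D}⁺ = {D, E}, so {D} is not a superkey.
But every attribute on its right side ({E}) is prime, and the same holds for every other non-superkey FD, so 3NF still holds.

3NF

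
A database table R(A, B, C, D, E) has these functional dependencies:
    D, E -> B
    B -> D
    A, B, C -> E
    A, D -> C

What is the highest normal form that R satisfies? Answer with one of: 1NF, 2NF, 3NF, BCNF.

1NF

Candidate keys: {A, B}, {A, D, E}. Prime attributes: {A, B, D, E}.
D, E -> B: {D, E}⁺ = {B, D, E}, which is not all of the attributes, so the left side is not a superkey — BCNF is violated.
A, D -> C determines the non-prime attribute {C} from a non-superkey — 3NF is violated.
Since {A, D} ⊂ {A, D, E} and {A, D}⁺ ⊇ {C} with {C} non-prime, there is a partial dependency; 2NF fails.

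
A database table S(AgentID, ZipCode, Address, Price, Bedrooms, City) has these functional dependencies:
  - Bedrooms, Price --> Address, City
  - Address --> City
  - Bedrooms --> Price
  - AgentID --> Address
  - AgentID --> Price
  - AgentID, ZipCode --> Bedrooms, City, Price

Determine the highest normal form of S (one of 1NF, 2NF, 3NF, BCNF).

Candidate key: {AgentID, ZipCode}. Prime attributes: {AgentID, ZipCode}.
Bedrooms, Price --> Address, City breaks BCNF: {Bedrooms, Price}⁺ = {Address, Bedrooms, City, Price}, so {Bedrooms, Price} is not a superkey.
Bedrooms, Price --> Address, City determines the non-prime attributes {Address, City} from a non-superkey — 3NF is violated.
The proper key subset {AgentID} of {AgentID, ZipCode} determines non-prime {Address, City, Price}, so the relation is not even in 2NF.

1NF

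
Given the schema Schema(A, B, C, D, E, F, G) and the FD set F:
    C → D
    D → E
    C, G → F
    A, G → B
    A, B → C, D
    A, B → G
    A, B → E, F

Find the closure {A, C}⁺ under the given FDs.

Start with {A, C}.
C → D applies; add {D} → now {A, C, D}.
D → E applies; add {E} → now {A, C, D, E}.
No further FD applies.

{A, C, D, E}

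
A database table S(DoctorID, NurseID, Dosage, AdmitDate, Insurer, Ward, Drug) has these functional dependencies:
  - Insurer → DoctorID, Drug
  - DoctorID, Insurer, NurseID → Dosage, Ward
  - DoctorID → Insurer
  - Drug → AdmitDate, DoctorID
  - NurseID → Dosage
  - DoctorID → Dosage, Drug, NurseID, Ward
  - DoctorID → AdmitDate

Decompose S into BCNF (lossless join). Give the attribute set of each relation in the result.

Candidate keys of the original relation: {DoctorID}, {Drug}, {Insurer}.
In {AdmitDate, DoctorID, Dosage, Drug, Insurer, NurseID, Ward}, {NurseID} is not a superkey ({NurseID}⁺ restricted to this set is {Dosage, NurseID}), so split on NurseID → Dosage into {Dosage, NurseID} and {AdmitDate, DoctorID, Drug, Insurer, NurseID, Ward}.
{Dosage, NurseID} has no BCNF violation.
{AdmitDate, DoctorID, Drug, Insurer, NurseID, Ward} has no BCNF violation.

{AdmitDate, DoctorID, Drug, Insurer, NurseID, Ward}; {Dosage, NurseID}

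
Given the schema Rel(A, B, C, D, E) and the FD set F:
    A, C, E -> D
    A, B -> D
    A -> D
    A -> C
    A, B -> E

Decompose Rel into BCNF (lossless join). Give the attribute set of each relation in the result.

{A, B, E}; {A, C, D}

Candidate key of the original relation: {A, B}.
{A, B, C, D, E}: {A, C, E} determines {A, C, D, E} here but is not a superkey — split on A, C, E -> D, giving {A, C, D, E} and {A, B, C, E}.
{A, C, D, E}: {A} determines {A, C, D} here but is not a superkey — split on A -> C, D, giving {A, C, D} and {A, E}.
{A, C, D} has no BCNF violation.
{A, E} has no BCNF violation.
{A, B, C, E}: {A} determines {A, C} here but is not a superkey — split on A -> C, giving {A, C} and {A, B, E}.
{A, C} has no BCNF violation.
{A, B, E} has no BCNF violation.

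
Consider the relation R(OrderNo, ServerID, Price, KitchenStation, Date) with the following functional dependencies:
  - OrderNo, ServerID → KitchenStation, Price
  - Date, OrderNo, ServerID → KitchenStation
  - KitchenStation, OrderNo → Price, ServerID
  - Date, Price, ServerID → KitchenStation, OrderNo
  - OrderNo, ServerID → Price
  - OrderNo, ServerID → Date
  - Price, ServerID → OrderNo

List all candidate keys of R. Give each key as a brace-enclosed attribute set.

Closure of {KitchenStation, OrderNo} is {Date, KitchenStation, OrderNo, Price, ServerID}, the whole schema; {KitchenStation, OrderNo} is a candidate key.
Closure of {OrderNo, ServerID} is {Date, KitchenStation, OrderNo, Price, ServerID}, the whole schema; {OrderNo, ServerID} is a candidate key.
Closure of {Price, ServerID} is {Date, KitchenStation, OrderNo, Price, ServerID}, the whole schema; {Price, ServerID} is a candidate key.
No proper subset of any of these is a key, and no other minimal superkey exists.

{KitchenStation, OrderNo}, {OrderNo, ServerID}, {Price, ServerID}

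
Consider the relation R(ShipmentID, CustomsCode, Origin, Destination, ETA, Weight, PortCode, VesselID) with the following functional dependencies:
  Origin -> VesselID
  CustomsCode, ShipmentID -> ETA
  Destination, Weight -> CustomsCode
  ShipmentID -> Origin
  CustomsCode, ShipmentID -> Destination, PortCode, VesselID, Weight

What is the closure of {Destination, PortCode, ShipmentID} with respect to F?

{Destination, Origin, PortCode, ShipmentID, VesselID}

Start with {Destination, PortCode, ShipmentID}.
ShipmentID -> Origin applies; add {Origin} → now {Destination, Origin, PortCode, ShipmentID}.
Origin -> VesselID applies; add {VesselID} → now {Destination, Origin, PortCode, ShipmentID, VesselID}.
No further FD applies.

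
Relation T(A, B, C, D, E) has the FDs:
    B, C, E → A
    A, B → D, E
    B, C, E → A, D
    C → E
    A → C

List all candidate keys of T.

Attributes never on any right-hand side: {B} — every candidate key must contain it.
{A, B}⁺ = {A, B, C, D, E} — all of the relation — so {A, B} is a candidate key.
{B, C}⁺ = {A, B, C, D, E} — all of the relation — so {B, C} is a candidate key.
These are minimal and exhaustive — every other superkey contains one of them.

{A, B}, {B, C}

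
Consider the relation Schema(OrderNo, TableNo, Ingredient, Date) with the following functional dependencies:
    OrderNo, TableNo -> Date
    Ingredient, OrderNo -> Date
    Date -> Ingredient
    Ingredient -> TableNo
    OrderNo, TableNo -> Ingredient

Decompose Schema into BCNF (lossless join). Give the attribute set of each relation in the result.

{Date, Ingredient}; {Date, OrderNo}; {Ingredient, TableNo}

Candidate keys of the original relation: {Date, OrderNo}, {Ingredient, OrderNo}, {OrderNo, TableNo}.
{Date, Ingredient, OrderNo, TableNo}: {Date} determines {Date, Ingredient, TableNo} here but is not a superkey — split on Date -> Ingredient, TableNo, giving {Date, Ingredient, TableNo} and {Date, OrderNo}.
{Date, Ingredient, TableNo}: {Ingredient} determines {Ingredient, TableNo} here but is not a superkey — split on Ingredient -> TableNo, giving {Ingredient, TableNo} and {Date, Ingredient}.
{Ingredient, TableNo}: every determinant is a superkey — BCNF.
{Date, Ingredient}: every determinant is a superkey — BCNF.
{Date, OrderNo}: every determinant is a superkey — BCNF.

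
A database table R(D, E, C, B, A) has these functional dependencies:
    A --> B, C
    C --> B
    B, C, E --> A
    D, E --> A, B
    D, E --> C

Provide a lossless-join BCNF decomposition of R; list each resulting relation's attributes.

{A, C}; {A, D, E}; {B, C}

Candidate key of the original relation: {D, E}.
{A, B, C, D, E}: {A} determines {A, B, C} here but is not a superkey — split on A --> B, C, giving {A, B, C} and {A, D, E}.
{A, B, C}: {C} determines {B, C} here but is not a superkey — split on C --> B, giving {B, C} and {A, C}.
{B, C} is in BCNF.
{A, C} is in BCNF.
{A, D, E} is in BCNF.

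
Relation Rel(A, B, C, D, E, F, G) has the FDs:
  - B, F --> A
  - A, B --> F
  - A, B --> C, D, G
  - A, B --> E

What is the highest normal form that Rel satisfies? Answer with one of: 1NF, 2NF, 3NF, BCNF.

Candidate keys: {A, B}, {B, F}. Prime attributes: {A, B, F}.
Every FD has a superkey on the left, so the relation is in BCNF.

BCNF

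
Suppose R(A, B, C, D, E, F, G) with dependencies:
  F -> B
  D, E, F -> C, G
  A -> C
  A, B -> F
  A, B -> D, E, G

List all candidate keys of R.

No FD produces {A}, so it must be in every candidate key.
{A, B}⁺ = {A, B, C, D, E, F, G} — all of the relation — so {A, B} is a candidate key.
{A, F}⁺ = {A, B, C, D, E, F, G} — all of the relation — so {A, F} is a candidate key.
These are minimal and exhaustive — every other superkey contains one of them.

{A, B}, {A, F}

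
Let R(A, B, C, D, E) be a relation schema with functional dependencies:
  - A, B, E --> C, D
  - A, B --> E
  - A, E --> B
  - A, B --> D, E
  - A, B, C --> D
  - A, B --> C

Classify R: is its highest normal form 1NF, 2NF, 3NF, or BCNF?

BCNF

Candidate keys: {A, B}, {A, E}. Prime attributes: {A, B, E}.
Every FD has a superkey on the left, so the relation is in BCNF.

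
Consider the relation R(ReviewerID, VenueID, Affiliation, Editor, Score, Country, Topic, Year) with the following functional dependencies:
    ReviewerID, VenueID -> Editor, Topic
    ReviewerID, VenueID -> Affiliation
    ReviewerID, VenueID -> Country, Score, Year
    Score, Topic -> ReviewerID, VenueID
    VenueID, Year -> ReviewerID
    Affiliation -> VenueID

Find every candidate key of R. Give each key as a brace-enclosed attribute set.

{Affiliation, ReviewerID} is a candidate key since {Affiliation, ReviewerID}⁺ = {Affiliation, Country, Editor, ReviewerID, Score, Topic, VenueID, Year} covers every attribute.
{Affiliation, Year} is a candidate key since {Affiliation, Year}⁺ = {Affiliation, Country, Editor, ReviewerID, Score, Topic, VenueID, Year} covers every attribute.
{ReviewerID, VenueID} is a candidate key since {ReviewerID, VenueID}⁺ = {Affiliation, Country, Editor, ReviewerID, Score, Topic, VenueID, Year} covers every attribute.
{Score, Topic} is a candidate key since {Score, Topic}⁺ = {Affiliation, Country, Editor, ReviewerID, Score, Topic, VenueID, Year} covers every attribute.
{VenueID, Year} is a candidate key since {VenueID, Year}⁺ = {Affiliation, Country, Editor, ReviewerID, Score, Topic, VenueID, Year} covers every attribute.
These are minimal and exhaustive — every other superkey contains one of them.

{Affiliation, ReviewerID}, {Affiliation, Year}, {ReviewerID, VenueID}, {Score, Topic}, {VenueID, Year}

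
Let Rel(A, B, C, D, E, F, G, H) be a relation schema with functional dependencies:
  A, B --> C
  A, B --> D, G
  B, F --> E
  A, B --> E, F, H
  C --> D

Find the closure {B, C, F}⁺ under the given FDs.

Start with {B, C, F}.
B, F --> E applies; add {E} → now {B, C, E, F}.
C --> D applies; add {D} → now {B, C, D, E, F}.
No further FD applies.

{B, C, D, E, F}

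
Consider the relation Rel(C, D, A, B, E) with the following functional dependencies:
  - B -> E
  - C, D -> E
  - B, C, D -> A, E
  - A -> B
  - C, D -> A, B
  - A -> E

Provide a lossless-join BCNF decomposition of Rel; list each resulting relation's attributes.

{A, B}; {A, C, D}; {B, E}

Candidate key of the original relation: {C, D}.
{A, B, C, D, E}: {B} determines {B, E} here but is not a superkey — split on B -> E, giving {B, E} and {A, B, C, D}.
{B, E}: every determinant is a superkey — BCNF.
{A, B, C, D}: {A} determines {A, B} here but is not a superkey — split on A -> B, giving {A, B} and {A, C, D}.
{A, B}: every determinant is a superkey — BCNF.
{A, C, D}: every determinant is a superkey — BCNF.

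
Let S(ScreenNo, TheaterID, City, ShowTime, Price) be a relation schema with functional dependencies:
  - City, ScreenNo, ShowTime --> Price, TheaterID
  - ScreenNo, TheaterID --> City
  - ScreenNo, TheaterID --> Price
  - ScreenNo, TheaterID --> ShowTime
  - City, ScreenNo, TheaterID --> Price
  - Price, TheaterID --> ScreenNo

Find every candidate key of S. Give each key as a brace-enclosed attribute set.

{City, ScreenNo, ShowTime}, {Price, TheaterID}, {ScreenNo, TheaterID}

{Price, TheaterID}⁺ = {City, Price, ScreenNo, ShowTime, TheaterID} — all of the relation — so {Price, TheaterID} is a candidate key.
{ScreenNo, TheaterID}⁺ = {City, Price, ScreenNo, ShowTime, TheaterID} — all of the relation — so {ScreenNo, TheaterID} is a candidate key.
{City, ScreenNo, ShowTime}⁺ = {City, Price, ScreenNo, ShowTime, TheaterID} — all of the relation — so {City, ScreenNo, ShowTime} is a candidate key.
Any other superkey properly contains one of these, so there are no further candidate keys.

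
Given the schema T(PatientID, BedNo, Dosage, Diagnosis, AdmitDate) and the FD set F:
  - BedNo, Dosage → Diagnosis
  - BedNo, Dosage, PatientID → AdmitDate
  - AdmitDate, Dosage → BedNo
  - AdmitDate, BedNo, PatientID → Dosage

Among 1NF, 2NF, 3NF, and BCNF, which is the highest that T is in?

1NF

Candidate keys: {AdmitDate, BedNo, PatientID}, {AdmitDate, Dosage, PatientID}, {BedNo, Dosage, PatientID}. Prime attributes: {AdmitDate, BedNo, Dosage, PatientID}.
For BedNo, Dosage → Diagnosis we have {BedNo, Dosage}⁺ = {BedNo, Diagnosis, Dosage}; {BedNo, Dosage} is not a superkey, so BCNF fails.
BedNo, Dosage → Diagnosis determines the non-prime attribute {Diagnosis} from a non-superkey — 3NF is violated.
{AdmitDate, Dosage} is a proper subset of the key {AdmitDate, Dosage, PatientID}, and {AdmitDate, Dosage}⁺ contains the non-prime attribute {Diagnosis} — a partial dependency, so 2NF is violated.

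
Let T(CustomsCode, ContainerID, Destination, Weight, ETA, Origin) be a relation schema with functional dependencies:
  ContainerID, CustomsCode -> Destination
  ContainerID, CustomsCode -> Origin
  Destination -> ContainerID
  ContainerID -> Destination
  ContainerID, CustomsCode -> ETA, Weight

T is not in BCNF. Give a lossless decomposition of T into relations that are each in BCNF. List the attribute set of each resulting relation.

{ContainerID, Destination}; {CustomsCode, Destination, ETA, Origin, Weight}

Candidate keys of the original relation: {ContainerID, CustomsCode}, {CustomsCode, Destination}.
In {ContainerID, CustomsCode, Destination, ETA, Origin, Weight}, {Destination} is not a superkey ({Destination}⁺ restricted to this set is {ContainerID, Destination}), so split on Destination -> ContainerID into {ContainerID, Destination} and {CustomsCode, Destination, ETA, Origin, Weight}.
{ContainerID, Destination} has no BCNF violation.
{CustomsCode, Destination, ETA, Origin, Weight} has no BCNF violation.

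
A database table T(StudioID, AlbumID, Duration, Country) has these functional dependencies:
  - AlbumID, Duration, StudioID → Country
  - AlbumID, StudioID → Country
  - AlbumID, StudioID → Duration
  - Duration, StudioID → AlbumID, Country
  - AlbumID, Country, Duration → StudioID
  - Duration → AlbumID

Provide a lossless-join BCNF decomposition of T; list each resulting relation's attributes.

Candidate keys of the original relation: {AlbumID, StudioID}, {Country, Duration}, {Duration, StudioID}.
In {AlbumID, Country, Duration, StudioID}, {Duration} is not a superkey ({Duration}⁺ restricted to this set is {AlbumID, Duration}), so split on Duration → AlbumID into {AlbumID, Duration} and {Country, Duration, StudioID}.
{AlbumID, Duration} has no BCNF violation.
{Country, Duration, StudioID} has no BCNF violation.

{AlbumID, Duration}; {Country, Duration, StudioID}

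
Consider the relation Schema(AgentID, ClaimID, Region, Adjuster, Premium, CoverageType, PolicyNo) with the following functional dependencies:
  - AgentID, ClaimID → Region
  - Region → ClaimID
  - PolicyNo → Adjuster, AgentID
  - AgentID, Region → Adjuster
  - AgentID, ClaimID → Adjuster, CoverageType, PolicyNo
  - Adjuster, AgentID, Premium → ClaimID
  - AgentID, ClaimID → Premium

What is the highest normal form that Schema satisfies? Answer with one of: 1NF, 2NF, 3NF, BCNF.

3NF

Candidate keys: {Adjuster, AgentID, Premium}, {AgentID, ClaimID}, {AgentID, Region}, {ClaimID, PolicyNo}, {PolicyNo, Premium}, {PolicyNo, Region}. Prime attributes: {Adjuster, AgentID, ClaimID, PolicyNo, Premium, Region}.
Region → ClaimID: {Region}⁺ = {ClaimID, Region}, which is not all of the attributes, so the left side is not a superkey — BCNF is violated.
Its right-hand attributes {ClaimID} are all prime, as are those of every other non-superkey FD — the relation is in 3NF.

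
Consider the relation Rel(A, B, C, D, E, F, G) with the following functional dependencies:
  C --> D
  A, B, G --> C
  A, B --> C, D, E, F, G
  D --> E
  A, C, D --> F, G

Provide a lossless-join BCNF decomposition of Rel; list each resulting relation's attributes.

Candidate key of the original relation: {A, B}.
{A, B, C, D, E, F, G}: {C} determines {C, D, E} here but is not a superkey — split on C --> D, E, giving {C, D, E} and {A, B, C, F, G}.
{C, D, E}: {D} determines {D, E} here but is not a superkey — split on D --> E, giving {D, E} and {C, D}.
{D, E} is in BCNF.
{C, D} is in BCNF.
{A, B, C, F, G}: {A, C} determines {A, C, F, G} here but is not a superkey — split on A, C --> F, G, giving {A, C, F, G} and {A, B, C}.
{A, C, F, G} is in BCNF.
{A, B, C} is in BCNF.

{A, B, C}; {A, C, F, G}; {C, D}; {D, E}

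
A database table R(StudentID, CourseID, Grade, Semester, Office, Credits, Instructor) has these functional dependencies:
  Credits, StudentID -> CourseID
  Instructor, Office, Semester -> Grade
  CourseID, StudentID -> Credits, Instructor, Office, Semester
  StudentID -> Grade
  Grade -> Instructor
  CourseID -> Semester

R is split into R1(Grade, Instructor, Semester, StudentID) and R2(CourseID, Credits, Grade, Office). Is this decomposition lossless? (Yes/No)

R1 ∩ R2 = {Grade}; its closure under F is {Grade, Instructor}.
The closure covers neither R1 nor R2 entirely; the join is not lossless.

No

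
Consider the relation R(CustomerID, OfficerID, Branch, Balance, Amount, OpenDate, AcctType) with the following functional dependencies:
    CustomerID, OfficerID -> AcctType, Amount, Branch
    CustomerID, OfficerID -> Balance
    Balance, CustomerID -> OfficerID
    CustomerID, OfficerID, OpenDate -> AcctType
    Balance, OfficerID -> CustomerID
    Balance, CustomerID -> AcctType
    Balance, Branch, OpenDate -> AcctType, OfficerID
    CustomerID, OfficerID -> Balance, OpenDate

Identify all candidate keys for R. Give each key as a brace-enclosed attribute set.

{Balance, Branch, OpenDate}, {Balance, CustomerID}, {Balance, OfficerID}, {CustomerID, OfficerID}

Closure of {Balance, CustomerID} is {AcctType, Amount, Balance, Branch, CustomerID, OfficerID, OpenDate}, the whole schema; {Balance, CustomerID} is a candidate key.
Closure of {Balance, OfficerID} is {AcctType, Amount, Balance, Branch, CustomerID, OfficerID, OpenDate}, the whole schema; {Balance, OfficerID} is a candidate key.
Closure of {CustomerID, OfficerID} is {AcctType, Amount, Balance, Branch, CustomerID, OfficerID, OpenDate}, the whole schema; {CustomerID, OfficerID} is a candidate key.
Closure of {Balance, Branch, OpenDate} is {AcctType, Amount, Balance, Branch, CustomerID, OfficerID, OpenDate}, the whole schema; {Balance, Branch, OpenDate} is a candidate key.
Any other superkey properly contains one of these, so there are no further candidate keys.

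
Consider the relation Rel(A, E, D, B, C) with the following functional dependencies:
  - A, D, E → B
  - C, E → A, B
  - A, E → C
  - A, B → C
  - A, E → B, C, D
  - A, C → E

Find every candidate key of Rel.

{A, B}, {A, C}, {A, E}, {C, E}

{A, B} is a candidate key since {A, B}⁺ = {A, B, C, D, E} covers every attribute.
{A, C} is a candidate key since {A, C}⁺ = {A, B, C, D, E} covers every attribute.
{A, E} is a candidate key since {A, E}⁺ = {A, B, C, D, E} covers every attribute.
{C, E} is a candidate key since {C, E}⁺ = {A, B, C, D, E} covers every attribute.
No proper subset of any of these is a key, and no other minimal superkey exists.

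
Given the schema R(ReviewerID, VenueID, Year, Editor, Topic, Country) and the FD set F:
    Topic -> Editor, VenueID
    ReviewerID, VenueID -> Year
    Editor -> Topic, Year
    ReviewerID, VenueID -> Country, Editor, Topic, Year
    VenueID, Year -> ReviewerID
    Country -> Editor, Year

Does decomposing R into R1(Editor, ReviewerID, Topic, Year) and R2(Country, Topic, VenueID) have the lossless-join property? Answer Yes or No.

R1 ∩ R2 = {Topic}; its closure under F is {Country, Editor, ReviewerID, Topic, VenueID, Year}.
Since R1 ⊆ {Country, Editor, ReviewerID, Topic, VenueID, Year}, the intersection is a superkey of R1; the decomposition is lossless.

Yes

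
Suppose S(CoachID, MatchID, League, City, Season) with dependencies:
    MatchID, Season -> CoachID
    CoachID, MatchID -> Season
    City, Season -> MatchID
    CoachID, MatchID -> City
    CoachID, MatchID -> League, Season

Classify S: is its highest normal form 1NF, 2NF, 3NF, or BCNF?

Candidate keys: {City, Season}, {CoachID, MatchID}, {MatchID, Season}. Prime attributes: {City, CoachID, MatchID, Season}.
Each dependency's left side is a superkey — BCNF holds.

BCNF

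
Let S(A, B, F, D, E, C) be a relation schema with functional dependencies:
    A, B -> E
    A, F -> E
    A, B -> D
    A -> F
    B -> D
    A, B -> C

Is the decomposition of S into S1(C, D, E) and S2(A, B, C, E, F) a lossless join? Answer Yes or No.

No

S1 ∩ S2 = {C, E}; its closure under F is {C, E}.
The closure covers neither S1 nor S2 entirely; the join is not lossless.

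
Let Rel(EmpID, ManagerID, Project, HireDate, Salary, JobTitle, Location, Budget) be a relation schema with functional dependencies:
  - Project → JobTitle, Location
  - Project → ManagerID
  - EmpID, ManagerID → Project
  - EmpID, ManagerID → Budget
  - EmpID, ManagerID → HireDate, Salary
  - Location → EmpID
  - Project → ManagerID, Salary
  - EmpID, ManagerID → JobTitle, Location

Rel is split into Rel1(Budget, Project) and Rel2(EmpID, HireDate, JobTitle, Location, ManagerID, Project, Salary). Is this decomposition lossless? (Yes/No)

Yes

The shared attributes are {Project} and {Project}⁺ = {Budget, EmpID, HireDate, JobTitle, Location, ManagerID, Project, Salary}.
Since Rel1 ⊆ {Budget, EmpID, HireDate, JobTitle, Location, ManagerID, Project, Salary}, the intersection is a superkey of Rel1; the decomposition is lossless.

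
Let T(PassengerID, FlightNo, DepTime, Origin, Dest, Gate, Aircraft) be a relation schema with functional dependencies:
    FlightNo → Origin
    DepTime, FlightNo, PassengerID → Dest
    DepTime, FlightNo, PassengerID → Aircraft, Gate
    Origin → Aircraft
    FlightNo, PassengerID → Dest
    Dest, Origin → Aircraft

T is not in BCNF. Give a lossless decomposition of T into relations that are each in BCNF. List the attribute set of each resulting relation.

Candidate key of the original relation: {DepTime, FlightNo, PassengerID}.
Within {Aircraft, DepTime, Dest, FlightNo, Gate, Origin, PassengerID}: {FlightNo}⁺ ∩ {Aircraft, DepTime, Dest, FlightNo, Gate, Origin, PassengerID} = {Aircraft, FlightNo, Origin}, not the whole set, so FlightNo → Aircraft, Origin violates BCNF; decompose into {Aircraft, FlightNo, Origin} and {DepTime, Dest, FlightNo, Gate, PassengerID}.
Within {Aircraft, FlightNo, Origin}: {Origin}⁺ ∩ {Aircraft, FlightNo, Origin} = {Aircraft, Origin}, not the whole set, so Origin → Aircraft violates BCNF; decompose into {Aircraft, Origin} and {FlightNo, Origin}.
{Aircraft, Origin}: every determinant is a superkey — BCNF.
{FlightNo, Origin}: every determinant is a superkey — BCNF.
Within {DepTime, Dest, FlightNo, Gate, PassengerID}: {FlightNo, PassengerID}⁺ ∩ {DepTime, Dest, FlightNo, Gate, PassengerID} = {Dest, FlightNo, PassengerID}, not the whole set, so FlightNo, PassengerID → Dest violates BCNF; decompose into {Dest, FlightNo, PassengerID} and {DepTime, FlightNo, Gate, PassengerID}.
{Dest, FlightNo, PassengerID}: every determinant is a superkey — BCNF.
{DepTime, FlightNo, Gate, PassengerID}: every determinant is a superkey — BCNF.

{Aircraft, Origin}; {DepTime, FlightNo, Gate, PassengerID}; {Dest, FlightNo, PassengerID}; {FlightNo, Origin}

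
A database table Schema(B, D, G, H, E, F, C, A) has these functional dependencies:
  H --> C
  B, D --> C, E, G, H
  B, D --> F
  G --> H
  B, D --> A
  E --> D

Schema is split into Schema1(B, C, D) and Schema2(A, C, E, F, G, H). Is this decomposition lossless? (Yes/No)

Schema1 ∩ Schema2 = {C}; its closure under F is {C}.
Neither Schema1 nor Schema2 is contained in that closure, so the decomposition is lossy.

No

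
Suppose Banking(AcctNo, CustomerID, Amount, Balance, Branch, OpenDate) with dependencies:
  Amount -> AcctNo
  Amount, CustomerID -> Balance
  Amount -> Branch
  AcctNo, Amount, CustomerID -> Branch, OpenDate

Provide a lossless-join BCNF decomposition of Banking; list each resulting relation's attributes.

{AcctNo, Amount, Branch}; {Amount, Balance, CustomerID, OpenDate}

Candidate key of the original relation: {Amount, CustomerID}.
Within {AcctNo, Amount, Balance, Branch, CustomerID, OpenDate}: {Amount}⁺ ∩ {AcctNo, Amount, Balance, Branch, CustomerID, OpenDate} = {AcctNo, Amount, Branch}, not the whole set, so Amount -> AcctNo, Branch violates BCNF; decompose into {AcctNo, Amount, Branch} and {Amount, Balance, CustomerID, OpenDate}.
{AcctNo, Amount, Branch}: every determinant is a superkey — BCNF.
{Amount, Balance, CustomerID, OpenDate}: every determinant is a superkey — BCNF.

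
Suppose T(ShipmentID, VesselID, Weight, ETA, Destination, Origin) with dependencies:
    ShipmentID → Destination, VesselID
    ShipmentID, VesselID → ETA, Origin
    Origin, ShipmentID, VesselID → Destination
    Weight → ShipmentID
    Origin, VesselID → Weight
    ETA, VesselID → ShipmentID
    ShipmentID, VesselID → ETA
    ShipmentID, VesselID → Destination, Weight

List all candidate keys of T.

{ETA, VesselID}, {Origin, VesselID}, {ShipmentID}, {Weight}

{ShipmentID}⁺ = {Destination, ETA, Origin, ShipmentID, VesselID, Weight}, which is every attribute, so {ShipmentID} is a candidate key.
{Weight}⁺ = {Destination, ETA, Origin, ShipmentID, VesselID, Weight}, which is every attribute, so {Weight} is a candidate key.
{ETA, VesselID}⁺ = {Destination, ETA, Origin, ShipmentID, VesselID, Weight}, which is every attribute, so {ETA, VesselID} is a candidate key.
{Origin, VesselID}⁺ = {Destination, ETA, Origin, ShipmentID, VesselID, Weight}, which is every attribute, so {Origin, VesselID} is a candidate key.
No proper subset of any of these is a key, and no other minimal superkey exists.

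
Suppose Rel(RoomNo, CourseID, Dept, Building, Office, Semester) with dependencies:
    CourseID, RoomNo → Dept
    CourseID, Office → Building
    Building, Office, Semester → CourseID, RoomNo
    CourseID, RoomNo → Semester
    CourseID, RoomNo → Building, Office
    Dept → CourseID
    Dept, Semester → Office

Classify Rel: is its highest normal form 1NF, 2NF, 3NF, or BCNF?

3NF

Candidate keys: {Building, Office, Semester}, {CourseID, Office, Semester}, {CourseID, RoomNo}, {Dept, RoomNo}, {Dept, Semester}. Prime attributes: {Building, CourseID, Dept, Office, RoomNo, Semester}.
CourseID, Office → Building breaks BCNF: {CourseID, Office}⁺ = {Building, CourseID, Office}, so {CourseID, Office} is not a superkey.
Its right-hand attributes {Building} are all prime, as are those of every other non-superkey FD — the relation is in 3NF.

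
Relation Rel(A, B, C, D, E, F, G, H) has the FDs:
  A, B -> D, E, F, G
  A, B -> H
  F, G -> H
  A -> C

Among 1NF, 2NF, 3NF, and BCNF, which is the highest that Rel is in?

Candidate key: {A, B}. Prime attributes: {A, B}.
F, G -> H breaks BCNF: {F, G}⁺ = {F, G, H}, so {F, G} is not a superkey.
F, G -> H determines the non-prime attribute {H} from a non-superkey — 3NF is violated.
{A} is a proper subset of the key {A, B}, and {A}⁺ contains the non-prime attribute {C} — a partial dependency, so 2NF is violated.

1NF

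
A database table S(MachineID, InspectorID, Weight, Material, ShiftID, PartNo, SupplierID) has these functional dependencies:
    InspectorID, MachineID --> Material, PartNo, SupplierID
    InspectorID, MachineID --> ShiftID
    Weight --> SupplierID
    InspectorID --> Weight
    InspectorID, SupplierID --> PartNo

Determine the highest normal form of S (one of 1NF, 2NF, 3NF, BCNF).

1NF

Candidate key: {InspectorID, MachineID}. Prime attributes: {InspectorID, MachineID}.
For Weight --> SupplierID we have {Weight}⁺ = {SupplierID, Weight}; {Weight} is not a superkey, so BCNF fails.
Weight --> SupplierID has non-prime {SupplierID} on the right and a non-superkey on the left, so 3NF fails.
{InspectorID} is a proper subset of the key {InspectorID, MachineID}, and {InspectorID}⁺ contains the non-prime attributes {PartNo, SupplierID, Weight} — a partial dependency, so 2NF is violated.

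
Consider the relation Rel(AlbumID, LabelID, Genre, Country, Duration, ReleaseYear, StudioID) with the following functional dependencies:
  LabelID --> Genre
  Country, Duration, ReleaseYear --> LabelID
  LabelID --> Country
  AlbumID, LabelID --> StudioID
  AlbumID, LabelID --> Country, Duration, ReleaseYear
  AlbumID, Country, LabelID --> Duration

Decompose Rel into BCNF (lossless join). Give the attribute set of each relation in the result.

Candidate keys of the original relation: {AlbumID, Country, Duration, ReleaseYear}, {AlbumID, LabelID}.
In {AlbumID, Country, Duration, Genre, LabelID, ReleaseYear, StudioID}, {LabelID} is not a superkey ({LabelID}⁺ restricted to this set is {Country, Genre, LabelID}), so split on LabelID --> Country, Genre into {Country, Genre, LabelID} and {AlbumID, Duration, LabelID, ReleaseYear, StudioID}.
{Country, Genre, LabelID}: every determinant is a superkey — BCNF.
{AlbumID, Duration, LabelID, ReleaseYear, StudioID}: every determinant is a superkey — BCNF.

{AlbumID, Duration, LabelID, ReleaseYear, StudioID}; {Country, Genre, LabelID}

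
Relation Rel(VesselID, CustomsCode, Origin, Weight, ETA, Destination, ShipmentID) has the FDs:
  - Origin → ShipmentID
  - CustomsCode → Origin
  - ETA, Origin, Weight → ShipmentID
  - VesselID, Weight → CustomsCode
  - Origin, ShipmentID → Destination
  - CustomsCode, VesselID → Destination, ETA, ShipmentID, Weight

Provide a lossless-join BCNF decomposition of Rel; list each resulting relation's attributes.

{CustomsCode, ETA, VesselID, Weight}; {CustomsCode, Origin}; {Destination, Origin, ShipmentID}

Candidate keys of the original relation: {CustomsCode, VesselID}, {VesselID, Weight}.
Within {CustomsCode, Destination, ETA, Origin, ShipmentID, VesselID, Weight}: {Origin}⁺ ∩ {CustomsCode, Destination, ETA, Origin, ShipmentID, VesselID, Weight} = {Destination, Origin, ShipmentID}, not the whole set, so Origin → Destination, ShipmentID violates BCNF; decompose into {Destination, Origin, ShipmentID} and {CustomsCode, ETA, Origin, VesselID, Weight}.
{Destination, Origin, ShipmentID}: every determinant is a superkey — BCNF.
Within {CustomsCode, ETA, Origin, VesselID, Weight}: {CustomsCode}⁺ ∩ {CustomsCode, ETA, Origin, VesselID, Weight} = {CustomsCode, Origin}, not the whole set, so CustomsCode → Origin violates BCNF; decompose into {CustomsCode, Origin} and {CustomsCode, ETA, VesselID, Weight}.
{CustomsCode, Origin}: every determinant is a superkey — BCNF.
{CustomsCode, ETA, VesselID, Weight}: every determinant is a superkey — BCNF.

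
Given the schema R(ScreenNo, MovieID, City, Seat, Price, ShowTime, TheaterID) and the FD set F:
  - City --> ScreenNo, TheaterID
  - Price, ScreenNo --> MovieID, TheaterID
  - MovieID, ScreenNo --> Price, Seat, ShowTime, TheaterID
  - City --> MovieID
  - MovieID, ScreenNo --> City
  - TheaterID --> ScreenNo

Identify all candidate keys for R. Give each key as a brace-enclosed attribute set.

{City} is a candidate key since {City}⁺ = {City, MovieID, Price, ScreenNo, Seat, ShowTime, TheaterID} covers every attribute.
{MovieID, ScreenNo} is a candidate key since {MovieID, ScreenNo}⁺ = {City, MovieID, Price, ScreenNo, Seat, ShowTime, TheaterID} covers every attribute.
{MovieID, TheaterID} is a candidate key since {MovieID, TheaterID}⁺ = {City, MovieID, Price, ScreenNo, Seat, ShowTime, TheaterID} covers every attribute.
{Price, ScreenNo} is a candidate key since {Price, ScreenNo}⁺ = {City, MovieID, Price, ScreenNo, Seat, ShowTime, TheaterID} covers every attribute.
{Price, TheaterID} is a candidate key since {Price, TheaterID}⁺ = {City, MovieID, Price, ScreenNo, Seat, ShowTime, TheaterID} covers every attribute.
Any other superkey properly contains one of these, so there are no further candidate keys.

{City}, {MovieID, ScreenNo}, {MovieID, TheaterID}, {Price, ScreenNo}, {Price, TheaterID}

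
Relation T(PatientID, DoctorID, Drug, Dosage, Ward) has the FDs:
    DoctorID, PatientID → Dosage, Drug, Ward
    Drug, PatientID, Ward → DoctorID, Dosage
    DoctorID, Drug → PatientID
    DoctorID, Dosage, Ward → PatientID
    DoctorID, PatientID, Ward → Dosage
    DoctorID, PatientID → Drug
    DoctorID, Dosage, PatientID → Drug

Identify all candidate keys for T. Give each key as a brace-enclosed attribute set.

{DoctorID, Dosage, Ward}, {DoctorID, Drug}, {DoctorID, PatientID}, {Drug, PatientID, Ward}

{DoctorID, Drug}⁺ = {DoctorID, Dosage, Drug, PatientID, Ward} — all of the relation — so {DoctorID, Drug} is a candidate key.
{DoctorID, PatientID}⁺ = {DoctorID, Dosage, Drug, PatientID, Ward} — all of the relation — so {DoctorID, PatientID} is a candidate key.
{DoctorID, Dosage, Ward}⁺ = {DoctorID, Dosage, Drug, PatientID, Ward} — all of the relation — so {DoctorID, Dosage, Ward} is a candidate key.
{Drug, PatientID, Ward}⁺ = {DoctorID, Dosage, Drug, PatientID, Ward} — all of the relation — so {Drug, PatientID, Ward} is a candidate key.
These are minimal and exhaustive — every other superkey contains one of them.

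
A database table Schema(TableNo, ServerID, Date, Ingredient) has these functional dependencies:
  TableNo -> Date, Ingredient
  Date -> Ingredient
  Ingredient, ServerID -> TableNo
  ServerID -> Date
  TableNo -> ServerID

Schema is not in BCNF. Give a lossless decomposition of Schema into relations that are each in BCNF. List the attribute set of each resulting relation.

Candidate keys of the original relation: {ServerID}, {TableNo}.
Within {Date, Ingredient, ServerID, TableNo}: {Date}⁺ ∩ {Date, Ingredient, ServerID, TableNo} = {Date, Ingredient}, not the whole set, so Date -> Ingredient violates BCNF; decompose into {Date, Ingredient} and {Date, ServerID, TableNo}.
{Date, Ingredient} is in BCNF.
{Date, ServerID, TableNo} is in BCNF.

{Date, Ingredient}; {Date, ServerID, TableNo}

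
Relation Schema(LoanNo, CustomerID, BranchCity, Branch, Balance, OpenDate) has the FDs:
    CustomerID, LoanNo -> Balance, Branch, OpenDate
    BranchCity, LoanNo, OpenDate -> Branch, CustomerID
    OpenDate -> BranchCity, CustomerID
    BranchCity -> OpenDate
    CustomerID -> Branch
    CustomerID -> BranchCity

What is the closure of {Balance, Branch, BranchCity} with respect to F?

{Balance, Branch, BranchCity, CustomerID, OpenDate}

Start with {Balance, Branch, BranchCity}.
BranchCity -> OpenDate applies; add {OpenDate} → now {Balance, Branch, BranchCity, OpenDate}.
OpenDate -> BranchCity, CustomerID applies; add {CustomerID} → now {Balance, Branch, BranchCity, CustomerID, OpenDate}.
No further FD applies.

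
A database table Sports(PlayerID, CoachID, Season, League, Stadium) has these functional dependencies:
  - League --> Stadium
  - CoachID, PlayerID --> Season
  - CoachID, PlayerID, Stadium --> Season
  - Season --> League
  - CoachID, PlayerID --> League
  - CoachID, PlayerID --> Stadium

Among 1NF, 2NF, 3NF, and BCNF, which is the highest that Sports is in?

2NF

Candidate key: {CoachID, PlayerID}. Prime attributes: {CoachID, PlayerID}.
League --> Stadium breaks BCNF: {League}⁺ = {League, Stadium}, so {League} is not a superkey.
League --> Stadium has non-prime {Stadium} on the right and a non-superkey on the left, so 3NF fails.
No non-prime attribute depends on a proper subset of any candidate key, so 2NF holds.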